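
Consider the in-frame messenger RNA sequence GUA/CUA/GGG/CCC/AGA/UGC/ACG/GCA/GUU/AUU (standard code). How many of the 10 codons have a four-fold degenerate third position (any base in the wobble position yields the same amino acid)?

7

Codon 1 GUA (Val): third position 4-fold.
Codon 2 CUA (Leu): third position 4-fold.
Codon 3 GGG (Gly): third position 4-fold.
Codon 4 CCC (Pro): third position 4-fold.
Codon 5 AGA (Arg): third position 2-fold.
Codon 6 UGC (Cys): third position 2-fold.
Codon 7 ACG (Thr): third position 4-fold.
Codon 8 GCA (Ala): third position 4-fold.
Codon 9 GUU (Val): third position 4-fold.
Codon 10 AUU (Ile): third position 3-fold.
Four-fold degenerate third positions: 7.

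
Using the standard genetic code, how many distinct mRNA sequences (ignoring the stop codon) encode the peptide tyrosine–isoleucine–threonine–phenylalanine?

Tyr: 2 codons.
Ile: 3 codons.
Thr: 4 codons.
Phe: 2 codons.
2 × 3 × 4 × 2 = 48.

48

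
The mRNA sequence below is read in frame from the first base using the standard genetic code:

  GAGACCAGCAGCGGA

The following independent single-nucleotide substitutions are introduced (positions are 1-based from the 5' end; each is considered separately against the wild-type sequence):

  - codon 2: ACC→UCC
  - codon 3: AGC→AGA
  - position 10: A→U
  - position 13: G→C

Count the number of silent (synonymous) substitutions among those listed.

0

Codon 2: ACC (Thr) → UCC (Ser) — missense.
Codon 3: AGC (Ser) → AGA (Arg) — missense.
Codon 4: AGC (Ser) → UGC (Cys) — missense.
Codon 5: GGA (Gly) → CGA (Arg) — missense.
Synonymous: 0 of 4.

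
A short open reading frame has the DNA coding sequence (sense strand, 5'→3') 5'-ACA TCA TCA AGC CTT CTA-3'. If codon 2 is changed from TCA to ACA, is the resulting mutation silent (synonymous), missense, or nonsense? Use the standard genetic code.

missense

Position 4 falls in codon 2: TCA → Ser.
After the substitution the codon is ACA → Thr.
Ser ≠ Thr, so this is a missense mutation.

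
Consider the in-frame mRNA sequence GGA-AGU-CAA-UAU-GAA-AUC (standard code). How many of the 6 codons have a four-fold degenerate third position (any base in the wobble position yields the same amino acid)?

1

Codon 1 GGA (Gly): third position 4-fold.
Codon 2 AGU (Ser): third position 2-fold.
Codon 3 CAA (Gln): third position 2-fold.
Codon 4 UAU (Tyr): third position 2-fold.
Codon 5 GAA (Glu): third position 2-fold.
Codon 6 AUC (Ile): third position 3-fold.
Four-fold degenerate third positions: 1.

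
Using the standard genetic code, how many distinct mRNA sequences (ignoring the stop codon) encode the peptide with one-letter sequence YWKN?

Tyr: 2 codons.
Trp: 1 codon.
Lys: 2 codons.
Asn: 2 codons.
2 × 1 × 2 × 2 = 8.

8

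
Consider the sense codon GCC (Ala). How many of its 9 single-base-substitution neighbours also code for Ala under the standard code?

3

Position 1: none → 0 synonymous.
Position 2: none → 0 synonymous.
Position 3: GCU, GCA, GCG → 3 synonymous.
Total: 0 + 0 + 3 = 3.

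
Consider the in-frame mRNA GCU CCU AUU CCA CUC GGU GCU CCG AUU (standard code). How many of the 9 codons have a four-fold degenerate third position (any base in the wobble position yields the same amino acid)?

7

Codon 1 GCU (Ala): third position 4-fold.
Codon 2 CCU (Pro): third position 4-fold.
Codon 3 AUU (Ile): third position 3-fold.
Codon 4 CCA (Pro): third position 4-fold.
Codon 5 CUC (Leu): third position 4-fold.
Codon 6 GGU (Gly): third position 4-fold.
Codon 7 GCU (Ala): third position 4-fold.
Codon 8 CCG (Pro): third position 4-fold.
Codon 9 AUU (Ile): third position 3-fold.
Four-fold degenerate third positions: 7.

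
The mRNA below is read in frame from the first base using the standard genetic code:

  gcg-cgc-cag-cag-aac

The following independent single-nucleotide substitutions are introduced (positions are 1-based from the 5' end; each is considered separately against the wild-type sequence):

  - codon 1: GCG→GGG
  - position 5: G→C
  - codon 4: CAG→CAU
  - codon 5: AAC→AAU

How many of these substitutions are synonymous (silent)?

Codon 1: GCG (Ala) → GGG (Gly) — missense.
Codon 2: CGC (Arg) → CCC (Pro) — missense.
Codon 4: CAG (Gln) → CAU (His) — missense.
Codon 5: AAC (Asn) → AAU (Asn) — synonymous.
Synonymous: 1 of 4.

1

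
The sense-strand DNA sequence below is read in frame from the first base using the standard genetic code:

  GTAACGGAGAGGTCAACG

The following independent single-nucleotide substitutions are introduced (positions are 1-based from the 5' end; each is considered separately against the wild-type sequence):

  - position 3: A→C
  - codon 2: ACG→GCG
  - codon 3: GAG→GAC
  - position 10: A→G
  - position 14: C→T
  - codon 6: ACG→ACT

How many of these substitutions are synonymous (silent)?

Codon 1: GTA (Val) → GTC (Val) — synonymous.
Codon 2: ACG (Thr) → GCG (Ala) — missense.
Codon 3: GAG (Glu) → GAC (Asp) — missense.
Codon 4: AGG (Arg) → GGG (Gly) — missense.
Codon 5: TCA (Ser) → TTA (Leu) — missense.
Codon 6: ACG (Thr) → ACT (Thr) — synonymous.
Synonymous: 2 of 6.

2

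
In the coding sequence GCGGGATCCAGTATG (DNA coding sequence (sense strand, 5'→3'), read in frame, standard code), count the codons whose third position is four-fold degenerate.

Codon 1 GCG (Ala): third position 4-fold.
Codon 2 GGA (Gly): third position 4-fold.
Codon 3 TCC (Ser): third position 4-fold.
Codon 4 AGT (Ser): third position 2-fold.
Codon 5 ATG (Met): third position 1-fold.
Four-fold degenerate third positions: 3.

3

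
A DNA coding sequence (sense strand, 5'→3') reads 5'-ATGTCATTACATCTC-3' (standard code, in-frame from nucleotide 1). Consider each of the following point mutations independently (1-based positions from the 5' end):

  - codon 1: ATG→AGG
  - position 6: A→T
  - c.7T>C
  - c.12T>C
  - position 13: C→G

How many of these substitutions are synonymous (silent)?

3

Codon 1: ATG (Met) → AGG (Arg) — missense.
Codon 2: TCA (Ser) → TCT (Ser) — synonymous.
Codon 3: TTA (Leu) → CTA (Leu) — synonymous.
Codon 4: CAT (His) → CAC (His) — synonymous.
Codon 5: CTC (Leu) → GTC (Val) — missense.
Synonymous: 3 of 5.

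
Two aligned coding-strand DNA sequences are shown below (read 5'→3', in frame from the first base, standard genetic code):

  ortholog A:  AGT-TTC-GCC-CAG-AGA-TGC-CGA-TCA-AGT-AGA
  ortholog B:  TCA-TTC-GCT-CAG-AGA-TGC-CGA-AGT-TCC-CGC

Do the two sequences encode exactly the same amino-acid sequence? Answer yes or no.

yes

Codon 1: AGT Ser / TCA Ser — synonymous.
Codon 2: TTC Phe / TTC Phe — identical.
Codon 3: GCC Ala / GCT Ala — synonymous.
Codon 4: CAG Gln / CAG Gln — identical.
Codon 5: AGA Arg / AGA Arg — identical.
Codon 6: TGC Cys / TGC Cys — identical.
Codon 7: CGA Arg / CGA Arg — identical.
Codon 8: TCA Ser / AGT Ser — synonymous.
Codon 9: AGT Ser / TCC Ser — synonymous.
Codon 10: AGA Arg / CGC Arg — synonymous.
Nonsynonymous differences: 0 → same protein.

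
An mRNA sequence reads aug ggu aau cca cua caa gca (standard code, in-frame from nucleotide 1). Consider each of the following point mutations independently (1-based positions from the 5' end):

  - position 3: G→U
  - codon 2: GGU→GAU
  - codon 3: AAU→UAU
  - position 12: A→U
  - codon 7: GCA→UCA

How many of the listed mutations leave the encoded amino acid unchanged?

Codon 1: AUG (Met) → AUU (Ile) — missense.
Codon 2: GGU (Gly) → GAU (Asp) — missense.
Codon 3: AAU (Asn) → UAU (Tyr) — missense.
Codon 4: CCA (Pro) → CCU (Pro) — synonymous.
Codon 7: GCA (Ala) → UCA (Ser) — missense.
Synonymous: 1 of 5.

1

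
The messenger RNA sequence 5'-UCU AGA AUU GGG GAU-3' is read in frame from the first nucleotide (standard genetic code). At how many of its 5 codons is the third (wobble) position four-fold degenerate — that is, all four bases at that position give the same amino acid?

Codon 1 UCU (Ser): third position 4-fold.
Codon 2 AGA (Arg): third position 2-fold.
Codon 3 AUU (Ile): third position 3-fold.
Codon 4 GGG (Gly): third position 4-fold.
Codon 5 GAU (Asp): third position 2-fold.
Four-fold degenerate third positions: 2.

2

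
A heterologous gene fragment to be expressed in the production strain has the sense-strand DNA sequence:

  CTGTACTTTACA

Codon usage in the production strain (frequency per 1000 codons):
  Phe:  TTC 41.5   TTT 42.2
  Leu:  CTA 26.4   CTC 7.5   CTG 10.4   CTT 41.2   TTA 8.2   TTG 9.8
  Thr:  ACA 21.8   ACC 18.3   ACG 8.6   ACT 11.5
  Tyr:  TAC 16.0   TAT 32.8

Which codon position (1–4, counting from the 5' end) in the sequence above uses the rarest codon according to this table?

1

Codon 1 CTG (Leu): 10.4 per 1000.
Codon 2 TAC (Tyr): 16.0 per 1000.
Codon 3 TTT (Phe): 42.2 per 1000.
Codon 4 ACA (Thr): 21.8 per 1000.
Lowest frequency is 10.4 at codon 1.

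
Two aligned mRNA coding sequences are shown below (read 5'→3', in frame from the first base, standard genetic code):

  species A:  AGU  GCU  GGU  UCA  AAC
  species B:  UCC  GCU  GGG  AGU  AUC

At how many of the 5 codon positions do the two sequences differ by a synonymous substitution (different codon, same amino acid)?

3

Codon 1: AGU Ser / UCC Ser — synonymous.
Codon 2: GCU Ala / GCU Ala — identical.
Codon 3: GGU Gly / GGG Gly — synonymous.
Codon 4: UCA Ser / AGU Ser — synonymous.
Codon 5: AAC Asn / AUC Ile — nonsynonymous.
Synonymous differences: 3.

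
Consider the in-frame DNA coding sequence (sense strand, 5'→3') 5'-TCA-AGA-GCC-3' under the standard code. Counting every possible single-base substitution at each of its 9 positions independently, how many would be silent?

8

Codon 1 (TCA, Ser): 3 synonymous substitutions.
Codon 2 (AGA, Arg): 2 synonymous substitutions.
Codon 3 (GCC, Ala): 3 synonymous substitutions.
Total: 3 + 2 + 3 = 8.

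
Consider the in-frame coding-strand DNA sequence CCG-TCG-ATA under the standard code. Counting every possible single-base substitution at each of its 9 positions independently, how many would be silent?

Codon 1 (CCG, Pro): 3 synonymous substitutions.
Codon 2 (TCG, Ser): 3 synonymous substitutions.
Codon 3 (ATA, Ile): 2 synonymous substitutions.
Total: 3 + 3 + 2 = 8.

8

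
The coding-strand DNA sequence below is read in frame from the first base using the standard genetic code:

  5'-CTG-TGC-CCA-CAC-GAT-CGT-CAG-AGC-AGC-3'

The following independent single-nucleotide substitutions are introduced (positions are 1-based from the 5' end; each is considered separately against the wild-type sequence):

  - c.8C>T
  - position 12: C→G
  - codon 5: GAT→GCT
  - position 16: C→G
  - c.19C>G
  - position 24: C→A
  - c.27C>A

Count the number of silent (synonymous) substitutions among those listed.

Codon 3: CCA (Pro) → CTA (Leu) — missense.
Codon 4: CAC (His) → CAG (Gln) — missense.
Codon 5: GAT (Asp) → GCT (Ala) — missense.
Codon 6: CGT (Arg) → GGT (Gly) — missense.
Codon 7: CAG (Gln) → GAG (Glu) — missense.
Codon 8: AGC (Ser) → AGA (Arg) — missense.
Codon 9: AGC (Ser) → AGA (Arg) — missense.
Synonymous: 0 of 7.

0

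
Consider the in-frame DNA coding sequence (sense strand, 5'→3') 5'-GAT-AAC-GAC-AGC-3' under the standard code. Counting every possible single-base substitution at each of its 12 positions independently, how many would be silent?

4

Codon 1 (GAT, Asp): 1 synonymous substitution.
Codon 2 (AAC, Asn): 1 synonymous substitution.
Codon 3 (GAC, Asp): 1 synonymous substitution.
Codon 4 (AGC, Ser): 1 synonymous substitution.
Total: 1 + 1 + 1 + 1 = 4.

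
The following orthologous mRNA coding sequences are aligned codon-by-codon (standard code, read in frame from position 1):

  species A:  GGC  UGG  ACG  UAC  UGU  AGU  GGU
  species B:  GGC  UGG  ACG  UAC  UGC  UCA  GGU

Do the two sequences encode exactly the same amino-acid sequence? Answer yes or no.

Codon 1: GGC Gly / GGC Gly — identical.
Codon 2: UGG Trp / UGG Trp — identical.
Codon 3: ACG Thr / ACG Thr — identical.
Codon 4: UAC Tyr / UAC Tyr — identical.
Codon 5: UGU Cys / UGC Cys — synonymous.
Codon 6: AGU Ser / UCA Ser — synonymous.
Codon 7: GGU Gly / GGU Gly — identical.
Nonsynonymous differences: 0 → same protein.

yes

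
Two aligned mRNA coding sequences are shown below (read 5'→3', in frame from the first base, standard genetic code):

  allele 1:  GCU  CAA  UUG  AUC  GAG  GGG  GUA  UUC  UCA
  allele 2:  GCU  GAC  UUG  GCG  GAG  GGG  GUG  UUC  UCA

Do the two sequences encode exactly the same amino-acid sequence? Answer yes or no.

Codon 1: GCU Ala / GCU Ala — identical.
Codon 2: CAA Gln / GAC Asp — nonsynonymous.
Codon 3: UUG Leu / UUG Leu — identical.
Codon 4: AUC Ile / GCG Ala — nonsynonymous.
Codon 5: GAG Glu / GAG Glu — identical.
Codon 6: GGG Gly / GGG Gly — identical.
Codon 7: GUA Val / GUG Val — synonymous.
Codon 8: UUC Phe / UUC Phe — identical.
Codon 9: UCA Ser / UCA Ser — identical.
Nonsynonymous differences: 2 → different protein.

no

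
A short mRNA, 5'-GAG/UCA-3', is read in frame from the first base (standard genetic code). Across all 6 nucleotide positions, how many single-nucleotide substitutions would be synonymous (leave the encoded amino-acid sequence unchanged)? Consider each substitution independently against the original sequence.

4

Codon 1 (GAG, Glu): 1 synonymous substitution.
Codon 2 (UCA, Ser): 3 synonymous substitutions.
Total: 1 + 3 = 4.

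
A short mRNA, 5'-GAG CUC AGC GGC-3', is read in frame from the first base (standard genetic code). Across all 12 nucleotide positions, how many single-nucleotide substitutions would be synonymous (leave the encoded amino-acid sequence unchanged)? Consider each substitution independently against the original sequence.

Codon 1 (GAG, Glu): 1 synonymous substitution.
Codon 2 (CUC, Leu): 3 synonymous substitutions.
Codon 3 (AGC, Ser): 1 synonymous substitution.
Codon 4 (GGC, Gly): 3 synonymous substitutions.
Total: 1 + 3 + 1 + 3 = 8.

8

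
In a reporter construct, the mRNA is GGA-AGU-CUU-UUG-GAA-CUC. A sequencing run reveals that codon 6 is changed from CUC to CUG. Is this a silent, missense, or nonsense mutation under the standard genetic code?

Position 18 falls in codon 6: CUC → Leu.
After the substitution the codon is CUG → Leu.
Both encode Leu, so the change is synonymous.

silent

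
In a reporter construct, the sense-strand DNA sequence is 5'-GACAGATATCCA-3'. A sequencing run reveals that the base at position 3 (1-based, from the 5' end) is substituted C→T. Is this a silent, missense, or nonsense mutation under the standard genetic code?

silent

Position 3 falls in codon 1: GAC → Asp.
After the substitution the codon is GAT → Asp.
Both encode Asp, so the change is synonymous.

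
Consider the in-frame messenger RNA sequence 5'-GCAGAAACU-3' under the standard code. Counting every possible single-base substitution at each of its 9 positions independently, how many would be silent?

Codon 1 (GCA, Ala): 3 synonymous substitutions.
Codon 2 (GAA, Glu): 1 synonymous substitution.
Codon 3 (ACU, Thr): 3 synonymous substitutions.
Total: 3 + 1 + 3 = 7.

7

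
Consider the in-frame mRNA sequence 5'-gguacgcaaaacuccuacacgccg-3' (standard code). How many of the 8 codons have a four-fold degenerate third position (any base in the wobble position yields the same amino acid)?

Codon 1 GGU (Gly): third position 4-fold.
Codon 2 ACG (Thr): third position 4-fold.
Codon 3 CAA (Gln): third position 2-fold.
Codon 4 AAC (Asn): third position 2-fold.
Codon 5 UCC (Ser): third position 4-fold.
Codon 6 UAC (Tyr): third position 2-fold.
Codon 7 ACG (Thr): third position 4-fold.
Codon 8 CCG (Pro): third position 4-fold.
Four-fold degenerate third positions: 5.

5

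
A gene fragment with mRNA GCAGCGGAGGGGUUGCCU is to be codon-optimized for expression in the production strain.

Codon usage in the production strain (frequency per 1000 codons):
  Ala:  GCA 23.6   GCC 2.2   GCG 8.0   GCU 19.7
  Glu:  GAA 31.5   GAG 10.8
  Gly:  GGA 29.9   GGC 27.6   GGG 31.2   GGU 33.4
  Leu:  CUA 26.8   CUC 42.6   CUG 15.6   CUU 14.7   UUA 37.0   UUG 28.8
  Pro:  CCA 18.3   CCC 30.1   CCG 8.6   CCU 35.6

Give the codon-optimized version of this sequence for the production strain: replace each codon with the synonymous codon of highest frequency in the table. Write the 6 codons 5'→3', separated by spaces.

GCA GCA GAA GGU CUC CCU

Codon 1 (Ala): best is GCA at 23.6.
Codon 2 (Ala): best is GCA at 23.6.
Codon 3 (Glu): best is GAA at 31.5.
Codon 4 (Gly): best is GGU at 33.4.
Codon 5 (Leu): best is CUC at 42.6.
Codon 6 (Pro): best is CCU at 35.6.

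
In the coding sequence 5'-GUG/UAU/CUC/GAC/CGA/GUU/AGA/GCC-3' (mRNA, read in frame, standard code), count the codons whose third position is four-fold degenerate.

Codon 1 GUG (Val): third position 4-fold.
Codon 2 UAU (Tyr): third position 2-fold.
Codon 3 CUC (Leu): third position 4-fold.
Codon 4 GAC (Asp): third position 2-fold.
Codon 5 CGA (Arg): third position 4-fold.
Codon 6 GUU (Val): third position 4-fold.
Codon 7 AGA (Arg): third position 2-fold.
Codon 8 GCC (Ala): third position 4-fold.
Four-fold degenerate third positions: 5.

5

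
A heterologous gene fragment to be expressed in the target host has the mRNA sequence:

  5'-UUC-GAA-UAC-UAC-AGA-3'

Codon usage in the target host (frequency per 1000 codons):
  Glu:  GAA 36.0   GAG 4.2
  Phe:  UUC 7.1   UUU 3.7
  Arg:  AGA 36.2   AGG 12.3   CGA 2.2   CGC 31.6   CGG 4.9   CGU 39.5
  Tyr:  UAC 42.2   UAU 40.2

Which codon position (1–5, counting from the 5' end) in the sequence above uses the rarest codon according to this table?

Codon 1 UUC (Phe): 7.1 per 1000.
Codon 2 GAA (Glu): 36.0 per 1000.
Codon 3 UAC (Tyr): 42.2 per 1000.
Codon 4 UAC (Tyr): 42.2 per 1000.
Codon 5 AGA (Arg): 36.2 per 1000.
Lowest frequency is 7.1 at codon 1.

1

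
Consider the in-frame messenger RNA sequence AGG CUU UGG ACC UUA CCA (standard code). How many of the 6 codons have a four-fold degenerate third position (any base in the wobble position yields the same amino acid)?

3

Codon 1 AGG (Arg): third position 2-fold.
Codon 2 CUU (Leu): third position 4-fold.
Codon 3 UGG (Trp): third position 1-fold.
Codon 4 ACC (Thr): third position 4-fold.
Codon 5 UUA (Leu): third position 2-fold.
Codon 6 CCA (Pro): third position 4-fold.
Four-fold degenerate third positions: 3.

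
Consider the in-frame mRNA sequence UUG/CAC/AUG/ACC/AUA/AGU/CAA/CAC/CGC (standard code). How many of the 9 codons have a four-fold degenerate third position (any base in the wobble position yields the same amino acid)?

Codon 1 UUG (Leu): third position 2-fold.
Codon 2 CAC (His): third position 2-fold.
Codon 3 AUG (Met): third position 1-fold.
Codon 4 ACC (Thr): third position 4-fold.
Codon 5 AUA (Ile): third position 3-fold.
Codon 6 AGU (Ser): third position 2-fold.
Codon 7 CAA (Gln): third position 2-fold.
Codon 8 CAC (His): third position 2-fold.
Codon 9 CGC (Arg): third position 4-fold.
Four-fold degenerate third positions: 2.

2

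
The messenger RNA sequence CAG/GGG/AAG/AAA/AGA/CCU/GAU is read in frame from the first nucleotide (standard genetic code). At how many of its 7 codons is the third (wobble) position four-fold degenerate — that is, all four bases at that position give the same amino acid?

2

Codon 1 CAG (Gln): third position 2-fold.
Codon 2 GGG (Gly): third position 4-fold.
Codon 3 AAG (Lys): third position 2-fold.
Codon 4 AAA (Lys): third position 2-fold.
Codon 5 AGA (Arg): third position 2-fold.
Codon 6 CCU (Pro): third position 4-fold.
Codon 7 GAU (Asp): third position 2-fold.
Four-fold degenerate third positions: 2.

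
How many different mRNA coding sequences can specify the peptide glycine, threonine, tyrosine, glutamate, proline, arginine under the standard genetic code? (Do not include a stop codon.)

Gly: 4 codons.
Thr: 4 codons.
Tyr: 2 codons.
Glu: 2 codons.
Pro: 4 codons.
Arg: 6 codons.
4 × 4 × 2 × 2 × 4 × 6 = 1536.

1536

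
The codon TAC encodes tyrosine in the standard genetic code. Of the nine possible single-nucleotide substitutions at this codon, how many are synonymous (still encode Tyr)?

Position 1: none → 0 synonymous.
Position 2: none → 0 synonymous.
Position 3: TAT → 1 synonymous.
Total: 0 + 0 + 1 = 1.

1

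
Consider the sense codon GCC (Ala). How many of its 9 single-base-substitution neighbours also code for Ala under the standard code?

3

Position 1: none → 0 synonymous.
Position 2: none → 0 synonymous.
Position 3: GCT, GCA, GCG → 3 synonymous.
Total: 0 + 0 + 3 = 3.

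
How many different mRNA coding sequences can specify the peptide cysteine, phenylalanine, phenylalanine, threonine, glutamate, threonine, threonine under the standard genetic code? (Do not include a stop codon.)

1024

Cys: 2 codons.
Phe: 2 codons.
Phe: 2 codons.
Thr: 4 codons.
Glu: 2 codons.
Thr: 4 codons.
Thr: 4 codons.
2 × 2 × 2 × 4 × 2 × 4 × 4 = 1024.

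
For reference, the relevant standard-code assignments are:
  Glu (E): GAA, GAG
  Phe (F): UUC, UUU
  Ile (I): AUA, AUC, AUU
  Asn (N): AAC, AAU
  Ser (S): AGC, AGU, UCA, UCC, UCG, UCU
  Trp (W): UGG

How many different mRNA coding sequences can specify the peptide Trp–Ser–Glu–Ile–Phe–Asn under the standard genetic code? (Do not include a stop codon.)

Trp: 1 codon.
Ser: 6 codons.
Glu: 2 codons.
Ile: 3 codons.
Phe: 2 codons.
Asn: 2 codons.
1 × 6 × 2 × 3 × 2 × 2 = 144.

144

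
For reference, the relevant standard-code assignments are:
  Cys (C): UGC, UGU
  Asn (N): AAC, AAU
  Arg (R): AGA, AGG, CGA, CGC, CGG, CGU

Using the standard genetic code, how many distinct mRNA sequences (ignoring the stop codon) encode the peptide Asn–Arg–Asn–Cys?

48

Asn: 2 codons.
Arg: 6 codons.
Asn: 2 codons.
Cys: 2 codons.
2 × 6 × 2 × 2 = 48.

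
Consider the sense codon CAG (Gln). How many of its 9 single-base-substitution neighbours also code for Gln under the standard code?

Position 1: none → 0 synonymous.
Position 2: none → 0 synonymous.
Position 3: CAA → 1 synonymous.
Total: 0 + 0 + 1 = 1.

1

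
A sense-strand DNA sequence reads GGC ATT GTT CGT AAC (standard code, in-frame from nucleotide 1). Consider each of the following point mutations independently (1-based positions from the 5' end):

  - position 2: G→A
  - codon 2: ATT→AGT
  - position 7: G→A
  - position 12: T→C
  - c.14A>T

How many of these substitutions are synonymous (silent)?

1

Codon 1: GGC (Gly) → GAC (Asp) — missense.
Codon 2: ATT (Ile) → AGT (Ser) — missense.
Codon 3: GTT (Val) → ATT (Ile) — missense.
Codon 4: CGT (Arg) → CGC (Arg) — synonymous.
Codon 5: AAC (Asn) → ATC (Ile) — missense.
Synonymous: 1 of 5.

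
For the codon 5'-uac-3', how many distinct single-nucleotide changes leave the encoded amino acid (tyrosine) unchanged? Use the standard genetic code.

1

Position 1: none → 0 synonymous.
Position 2: none → 0 synonymous.
Position 3: UAU → 1 synonymous.
Total: 0 + 0 + 1 = 1.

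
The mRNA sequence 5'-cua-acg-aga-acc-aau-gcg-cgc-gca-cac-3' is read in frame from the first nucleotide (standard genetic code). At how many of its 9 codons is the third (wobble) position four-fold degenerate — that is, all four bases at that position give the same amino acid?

Codon 1 CUA (Leu): third position 4-fold.
Codon 2 ACG (Thr): third position 4-fold.
Codon 3 AGA (Arg): third position 2-fold.
Codon 4 ACC (Thr): third position 4-fold.
Codon 5 AAU (Asn): third position 2-fold.
Codon 6 GCG (Ala): third position 4-fold.
Codon 7 CGC (Arg): third position 4-fold.
Codon 8 GCA (Ala): third position 4-fold.
Codon 9 CAC (His): third position 2-fold.
Four-fold degenerate third positions: 6.

6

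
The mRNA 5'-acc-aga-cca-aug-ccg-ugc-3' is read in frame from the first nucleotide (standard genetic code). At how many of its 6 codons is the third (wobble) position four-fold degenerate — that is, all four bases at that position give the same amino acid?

3

Codon 1 ACC (Thr): third position 4-fold.
Codon 2 AGA (Arg): third position 2-fold.
Codon 3 CCA (Pro): third position 4-fold.
Codon 4 AUG (Met): third position 1-fold.
Codon 5 CCG (Pro): third position 4-fold.
Codon 6 UGC (Cys): third position 2-fold.
Four-fold degenerate third positions: 3.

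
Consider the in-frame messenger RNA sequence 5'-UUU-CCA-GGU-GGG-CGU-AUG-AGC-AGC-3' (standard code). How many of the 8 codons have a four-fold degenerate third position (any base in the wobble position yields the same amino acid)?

Codon 1 UUU (Phe): third position 2-fold.
Codon 2 CCA (Pro): third position 4-fold.
Codon 3 GGU (Gly): third position 4-fold.
Codon 4 GGG (Gly): third position 4-fold.
Codon 5 CGU (Arg): third position 4-fold.
Codon 6 AUG (Met): third position 1-fold.
Codon 7 AGC (Ser): third position 2-fold.
Codon 8 AGC (Ser): third position 2-fold.
Four-fold degenerate third positions: 4.

4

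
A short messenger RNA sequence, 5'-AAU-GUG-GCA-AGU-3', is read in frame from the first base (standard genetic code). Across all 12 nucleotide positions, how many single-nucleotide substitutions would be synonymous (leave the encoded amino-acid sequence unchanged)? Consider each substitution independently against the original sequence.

8

Codon 1 (AAU, Asn): 1 synonymous substitution.
Codon 2 (GUG, Val): 3 synonymous substitutions.
Codon 3 (GCA, Ala): 3 synonymous substitutions.
Codon 4 (AGU, Ser): 1 synonymous substitution.
Total: 1 + 3 + 3 + 1 = 8.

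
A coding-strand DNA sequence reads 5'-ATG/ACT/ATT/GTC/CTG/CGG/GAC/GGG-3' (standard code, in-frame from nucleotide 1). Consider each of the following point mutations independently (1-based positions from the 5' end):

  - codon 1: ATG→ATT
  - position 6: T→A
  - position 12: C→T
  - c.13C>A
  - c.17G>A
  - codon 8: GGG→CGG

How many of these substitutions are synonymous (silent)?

Codon 1: ATG (Met) → ATT (Ile) — missense.
Codon 2: ACT (Thr) → ACA (Thr) — synonymous.
Codon 4: GTC (Val) → GTT (Val) — synonymous.
Codon 5: CTG (Leu) → ATG (Met) — missense.
Codon 6: CGG (Arg) → CAG (Gln) — missense.
Codon 8: GGG (Gly) → CGG (Arg) — missense.
Synonymous: 2 of 6.

2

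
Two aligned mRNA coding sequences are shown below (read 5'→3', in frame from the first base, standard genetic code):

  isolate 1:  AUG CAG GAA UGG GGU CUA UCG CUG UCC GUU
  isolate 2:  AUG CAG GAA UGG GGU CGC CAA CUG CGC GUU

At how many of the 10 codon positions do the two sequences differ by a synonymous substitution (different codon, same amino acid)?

0

Codon 1: AUG Met / AUG Met — identical.
Codon 2: CAG Gln / CAG Gln — identical.
Codon 3: GAA Glu / GAA Glu — identical.
Codon 4: UGG Trp / UGG Trp — identical.
Codon 5: GGU Gly / GGU Gly — identical.
Codon 6: CUA Leu / CGC Arg — nonsynonymous.
Codon 7: UCG Ser / CAA Gln — nonsynonymous.
Codon 8: CUG Leu / CUG Leu — identical.
Codon 9: UCC Ser / CGC Arg — nonsynonymous.
Codon 10: GUU Val / GUU Val — identical.
Synonymous differences: 0.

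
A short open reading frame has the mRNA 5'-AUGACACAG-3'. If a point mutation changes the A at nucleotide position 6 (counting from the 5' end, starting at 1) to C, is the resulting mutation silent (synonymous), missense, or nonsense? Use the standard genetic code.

Position 6 falls in codon 2: ACA → Thr.
After the substitution the codon is ACC → Thr.
Both encode Thr, so the change is synonymous.

silent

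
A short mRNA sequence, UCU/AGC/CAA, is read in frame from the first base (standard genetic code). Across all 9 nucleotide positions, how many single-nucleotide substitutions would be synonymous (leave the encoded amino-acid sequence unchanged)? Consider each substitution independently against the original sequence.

Codon 1 (UCU, Ser): 3 synonymous substitutions.
Codon 2 (AGC, Ser): 1 synonymous substitution.
Codon 3 (CAA, Gln): 1 synonymous substitution.
Total: 3 + 1 + 1 = 5.

5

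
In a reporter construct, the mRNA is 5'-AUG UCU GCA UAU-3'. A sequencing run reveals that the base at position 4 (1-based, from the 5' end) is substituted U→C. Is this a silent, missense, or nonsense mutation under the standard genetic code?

Position 4 falls in codon 2: UCU → Ser.
After the substitution the codon is CCU → Pro.
Ser ≠ Pro, so this is a missense mutation.

missense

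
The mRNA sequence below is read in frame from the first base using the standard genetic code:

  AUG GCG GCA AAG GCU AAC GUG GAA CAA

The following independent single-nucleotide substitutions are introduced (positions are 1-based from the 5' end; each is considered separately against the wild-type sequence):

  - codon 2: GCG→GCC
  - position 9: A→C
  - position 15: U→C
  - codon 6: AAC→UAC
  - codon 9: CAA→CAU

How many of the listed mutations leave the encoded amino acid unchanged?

Codon 2: GCG (Ala) → GCC (Ala) — synonymous.
Codon 3: GCA (Ala) → GCC (Ala) — synonymous.
Codon 5: GCU (Ala) → GCC (Ala) — synonymous.
Codon 6: AAC (Asn) → UAC (Tyr) — missense.
Codon 9: CAA (Gln) → CAU (His) — missense.
Synonymous: 3 of 5.

3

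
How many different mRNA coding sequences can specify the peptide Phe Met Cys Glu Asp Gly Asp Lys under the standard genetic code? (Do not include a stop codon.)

256

Phe: 2 codons.
Met: 1 codon.
Cys: 2 codons.
Glu: 2 codons.
Asp: 2 codons.
Gly: 4 codons.
Asp: 2 codons.
Lys: 2 codons.
2 × 1 × 2 × 2 × 2 × 4 × 2 × 2 = 256.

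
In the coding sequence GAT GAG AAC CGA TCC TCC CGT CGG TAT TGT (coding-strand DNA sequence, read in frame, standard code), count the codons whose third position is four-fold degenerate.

5

Codon 1 GAT (Asp): third position 2-fold.
Codon 2 GAG (Glu): third position 2-fold.
Codon 3 AAC (Asn): third position 2-fold.
Codon 4 CGA (Arg): third position 4-fold.
Codon 5 TCC (Ser): third position 4-fold.
Codon 6 TCC (Ser): third position 4-fold.
Codon 7 CGT (Arg): third position 4-fold.
Codon 8 CGG (Arg): third position 4-fold.
Codon 9 TAT (Tyr): third position 2-fold.
Codon 10 TGT (Cys): third position 2-fold.
Four-fold degenerate third positions: 5.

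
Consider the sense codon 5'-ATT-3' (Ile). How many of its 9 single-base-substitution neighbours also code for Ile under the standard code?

Position 1: none → 0 synonymous.
Position 2: none → 0 synonymous.
Position 3: ATC, ATA → 2 synonymous.
Total: 0 + 0 + 2 = 2.

2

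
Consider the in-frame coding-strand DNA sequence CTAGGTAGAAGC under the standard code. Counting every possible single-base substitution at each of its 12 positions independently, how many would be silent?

10

Codon 1 (CTA, Leu): 4 synonymous substitutions.
Codon 2 (GGT, Gly): 3 synonymous substitutions.
Codon 3 (AGA, Arg): 2 synonymous substitutions.
Codon 4 (AGC, Ser): 1 synonymous substitution.
Total: 4 + 3 + 2 + 1 = 10.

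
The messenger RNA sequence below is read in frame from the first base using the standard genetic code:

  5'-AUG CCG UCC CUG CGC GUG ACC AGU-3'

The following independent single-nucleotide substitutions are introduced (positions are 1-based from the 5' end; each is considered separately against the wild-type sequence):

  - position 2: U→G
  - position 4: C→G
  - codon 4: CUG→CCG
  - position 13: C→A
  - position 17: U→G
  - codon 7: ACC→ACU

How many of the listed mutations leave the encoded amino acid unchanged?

1

Codon 1: AUG (Met) → AGG (Arg) — missense.
Codon 2: CCG (Pro) → GCG (Ala) — missense.
Codon 4: CUG (Leu) → CCG (Pro) — missense.
Codon 5: CGC (Arg) → AGC (Ser) — missense.
Codon 6: GUG (Val) → GGG (Gly) — missense.
Codon 7: ACC (Thr) → ACU (Thr) — synonymous.
Synonymous: 1 of 6.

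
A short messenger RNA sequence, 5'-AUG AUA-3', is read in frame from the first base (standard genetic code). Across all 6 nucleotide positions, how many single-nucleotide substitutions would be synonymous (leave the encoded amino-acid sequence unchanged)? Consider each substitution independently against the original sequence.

Codon 1 (AUG, Met): 0 synonymous substitutions.
Codon 2 (AUA, Ile): 2 synonymous substitutions.
Total: 0 + 2 = 2.

2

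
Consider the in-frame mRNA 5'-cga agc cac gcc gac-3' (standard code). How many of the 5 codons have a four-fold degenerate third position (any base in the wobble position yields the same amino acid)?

Codon 1 CGA (Arg): third position 4-fold.
Codon 2 AGC (Ser): third position 2-fold.
Codon 3 CAC (His): third position 2-fold.
Codon 4 GCC (Ala): third position 4-fold.
Codon 5 GAC (Asp): third position 2-fold.
Four-fold degenerate third positions: 2.

2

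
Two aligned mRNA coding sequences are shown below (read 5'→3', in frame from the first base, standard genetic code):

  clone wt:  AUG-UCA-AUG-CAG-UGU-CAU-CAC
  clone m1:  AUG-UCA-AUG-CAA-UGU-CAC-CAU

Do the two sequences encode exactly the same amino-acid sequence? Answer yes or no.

yes

Codon 1: AUG Met / AUG Met — identical.
Codon 2: UCA Ser / UCA Ser — identical.
Codon 3: AUG Met / AUG Met — identical.
Codon 4: CAG Gln / CAA Gln — synonymous.
Codon 5: UGU Cys / UGU Cys — identical.
Codon 6: CAU His / CAC His — synonymous.
Codon 7: CAC His / CAU His — synonymous.
Nonsynonymous differences: 0 → same protein.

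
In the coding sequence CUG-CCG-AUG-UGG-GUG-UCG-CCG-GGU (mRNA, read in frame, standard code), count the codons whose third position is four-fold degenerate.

6

Codon 1 CUG (Leu): third position 4-fold.
Codon 2 CCG (Pro): third position 4-fold.
Codon 3 AUG (Met): third position 1-fold.
Codon 4 UGG (Trp): third position 1-fold.
Codon 5 GUG (Val): third position 4-fold.
Codon 6 UCG (Ser): third position 4-fold.
Codon 7 CCG (Pro): third position 4-fold.
Codon 8 GGU (Gly): third position 4-fold.
Four-fold degenerate third positions: 6.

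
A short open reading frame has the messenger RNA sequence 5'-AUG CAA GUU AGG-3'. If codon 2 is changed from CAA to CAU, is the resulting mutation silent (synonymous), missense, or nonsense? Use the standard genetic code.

missense

Position 6 falls in codon 2: CAA → Gln.
After the substitution the codon is CAU → His.
Gln ≠ His, so this is a missense mutation.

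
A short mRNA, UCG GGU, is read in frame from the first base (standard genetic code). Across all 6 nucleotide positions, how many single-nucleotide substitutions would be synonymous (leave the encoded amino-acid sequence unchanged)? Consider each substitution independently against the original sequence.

Codon 1 (UCG, Ser): 3 synonymous substitutions.
Codon 2 (GGU, Gly): 3 synonymous substitutions.
Total: 3 + 3 = 6.

6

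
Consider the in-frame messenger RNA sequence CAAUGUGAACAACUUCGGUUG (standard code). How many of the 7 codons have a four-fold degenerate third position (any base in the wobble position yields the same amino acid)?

Codon 1 CAA (Gln): third position 2-fold.
Codon 2 UGU (Cys): third position 2-fold.
Codon 3 GAA (Glu): third position 2-fold.
Codon 4 CAA (Gln): third position 2-fold.
Codon 5 CUU (Leu): third position 4-fold.
Codon 6 CGG (Arg): third position 4-fold.
Codon 7 UUG (Leu): third position 2-fold.
Four-fold degenerate third positions: 2.

2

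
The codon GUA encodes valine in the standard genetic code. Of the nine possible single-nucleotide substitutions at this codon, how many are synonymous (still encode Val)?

3

Position 1: none → 0 synonymous.
Position 2: none → 0 synonymous.
Position 3: GUU, GUC, GUG → 3 synonymous.
Total: 0 + 0 + 3 = 3.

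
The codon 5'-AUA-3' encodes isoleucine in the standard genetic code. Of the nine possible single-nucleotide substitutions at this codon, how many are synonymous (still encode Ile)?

2

Position 1: none → 0 synonymous.
Position 2: none → 0 synonymous.
Position 3: AUU, AUC → 2 synonymous.
Total: 0 + 0 + 2 = 2.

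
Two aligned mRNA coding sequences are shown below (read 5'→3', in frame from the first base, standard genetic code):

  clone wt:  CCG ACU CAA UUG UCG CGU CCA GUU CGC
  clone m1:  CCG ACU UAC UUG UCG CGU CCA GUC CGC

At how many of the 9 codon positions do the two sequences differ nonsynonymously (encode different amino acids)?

1

Codon 1: CCG Pro / CCG Pro — identical.
Codon 2: ACU Thr / ACU Thr — identical.
Codon 3: CAA Gln / UAC Tyr — nonsynonymous.
Codon 4: UUG Leu / UUG Leu — identical.
Codon 5: UCG Ser / UCG Ser — identical.
Codon 6: CGU Arg / CGU Arg — identical.
Codon 7: CCA Pro / CCA Pro — identical.
Codon 8: GUU Val / GUC Val — synonymous.
Codon 9: CGC Arg / CGC Arg — identical.
Nonsynonymous differences: 1.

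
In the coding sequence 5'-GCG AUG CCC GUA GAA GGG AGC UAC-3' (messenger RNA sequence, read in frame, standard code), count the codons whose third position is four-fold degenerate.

4

Codon 1 GCG (Ala): third position 4-fold.
Codon 2 AUG (Met): third position 1-fold.
Codon 3 CCC (Pro): third position 4-fold.
Codon 4 GUA (Val): third position 4-fold.
Codon 5 GAA (Glu): third position 2-fold.
Codon 6 GGG (Gly): third position 4-fold.
Codon 7 AGC (Ser): third position 2-fold.
Codon 8 UAC (Tyr): third position 2-fold.
Four-fold degenerate third positions: 4.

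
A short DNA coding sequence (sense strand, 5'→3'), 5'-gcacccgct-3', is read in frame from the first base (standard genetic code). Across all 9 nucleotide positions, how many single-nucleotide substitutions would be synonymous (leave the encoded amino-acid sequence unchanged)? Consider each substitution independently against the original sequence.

Codon 1 (GCA, Ala): 3 synonymous substitutions.
Codon 2 (CCC, Pro): 3 synonymous substitutions.
Codon 3 (GCT, Ala): 3 synonymous substitutions.
Total: 3 + 3 + 3 = 9.

9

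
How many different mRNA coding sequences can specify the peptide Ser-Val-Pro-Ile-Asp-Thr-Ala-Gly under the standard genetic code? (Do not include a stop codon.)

Ser: 6 codons.
Val: 4 codons.
Pro: 4 codons.
Ile: 3 codons.
Asp: 2 codons.
Thr: 4 codons.
Ala: 4 codons.
Gly: 4 codons.
6 × 4 × 4 × 3 × 2 × 4 × 4 × 4 = 36864.

36864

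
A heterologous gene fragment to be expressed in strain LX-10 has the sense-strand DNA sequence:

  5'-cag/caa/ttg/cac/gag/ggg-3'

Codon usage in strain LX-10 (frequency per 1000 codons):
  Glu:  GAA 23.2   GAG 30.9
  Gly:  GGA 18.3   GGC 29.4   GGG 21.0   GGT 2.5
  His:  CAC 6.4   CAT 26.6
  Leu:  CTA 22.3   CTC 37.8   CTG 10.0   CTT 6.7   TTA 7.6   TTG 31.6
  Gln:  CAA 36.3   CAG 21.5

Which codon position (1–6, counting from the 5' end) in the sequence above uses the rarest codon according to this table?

4

Codon 1 CAG (Gln): 21.5 per 1000.
Codon 2 CAA (Gln): 36.3 per 1000.
Codon 3 TTG (Leu): 31.6 per 1000.
Codon 4 CAC (His): 6.4 per 1000.
Codon 5 GAG (Glu): 30.9 per 1000.
Codon 6 GGG (Gly): 21.0 per 1000.
Lowest frequency is 6.4 at codon 4.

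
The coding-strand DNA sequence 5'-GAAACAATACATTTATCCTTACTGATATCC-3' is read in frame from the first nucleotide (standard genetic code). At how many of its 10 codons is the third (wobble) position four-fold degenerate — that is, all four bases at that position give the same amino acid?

4

Codon 1 GAA (Glu): third position 2-fold.
Codon 2 ACA (Thr): third position 4-fold.
Codon 3 ATA (Ile): third position 3-fold.
Codon 4 CAT (His): third position 2-fold.
Codon 5 TTA (Leu): third position 2-fold.
Codon 6 TCC (Ser): third position 4-fold.
Codon 7 TTA (Leu): third position 2-fold.
Codon 8 CTG (Leu): third position 4-fold.
Codon 9 ATA (Ile): third position 3-fold.
Codon 10 TCC (Ser): third position 4-fold.
Four-fold degenerate third positions: 4.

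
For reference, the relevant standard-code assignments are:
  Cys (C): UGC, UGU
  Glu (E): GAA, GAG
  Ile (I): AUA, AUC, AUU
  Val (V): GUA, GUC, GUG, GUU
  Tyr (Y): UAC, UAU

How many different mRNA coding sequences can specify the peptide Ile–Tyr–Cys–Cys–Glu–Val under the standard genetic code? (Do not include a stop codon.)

Ile: 3 codons.
Tyr: 2 codons.
Cys: 2 codons.
Cys: 2 codons.
Glu: 2 codons.
Val: 4 codons.
3 × 2 × 2 × 2 × 2 × 4 = 192.

192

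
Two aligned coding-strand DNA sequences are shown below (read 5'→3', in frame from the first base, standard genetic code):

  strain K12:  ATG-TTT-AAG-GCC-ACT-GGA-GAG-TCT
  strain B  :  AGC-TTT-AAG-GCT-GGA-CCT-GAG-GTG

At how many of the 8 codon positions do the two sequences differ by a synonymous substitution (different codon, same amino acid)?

Codon 1: ATG Met / AGC Ser — nonsynonymous.
Codon 2: TTT Phe / TTT Phe — identical.
Codon 3: AAG Lys / AAG Lys — identical.
Codon 4: GCC Ala / GCT Ala — synonymous.
Codon 5: ACT Thr / GGA Gly — nonsynonymous.
Codon 6: GGA Gly / CCT Pro — nonsynonymous.
Codon 7: GAG Glu / GAG Glu — identical.
Codon 8: TCT Ser / GTG Val — nonsynonymous.
Synonymous differences: 1.

1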